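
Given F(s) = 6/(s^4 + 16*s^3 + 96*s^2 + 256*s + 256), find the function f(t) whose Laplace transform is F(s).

Rewrite the denominator: s^4 + 16*s^3 + 96*s^2 + 256*s + 256 = (s + 4)^4.
The form in (s + 4) signals a first-shifting-theorem factor e^(-4t).
Since L{t^3} = 3!/s^4 = 6/s^4, the inverse is t^3*e^(-4*t).

f(t) = t^3*exp(-4*t)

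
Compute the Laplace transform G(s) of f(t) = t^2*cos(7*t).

L{cos(7t)} = s/(s^2 + 49).
Then apply L{t^2·g(t)} = (-1)^2 d^2/ds^2[H(s)] with H(s) = s/(s^2 + 49):
differentiating 2 times and applying the sign gives 2*s*(s^2 - 147)/(s^2 + 49)^3.

G(s) = 2*s*(s^2 - 147)/(s^2 + 49)^3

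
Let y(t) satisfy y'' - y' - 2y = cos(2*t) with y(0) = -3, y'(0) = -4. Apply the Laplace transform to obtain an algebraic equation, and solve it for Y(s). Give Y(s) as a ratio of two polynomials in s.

Y(s) = (-3*s^3 - s^2 - 11*s - 4)/(s^4 - s^3 + 2*s^2 - 4*s - 8)

Take the Laplace transform of both sides.
With L{y''} = s^2 Y - s·y(0) - y'(0) and L{y'} = sY - y(0), with y(0) = -3, y'(0) = -4: the LHS transforms to (s^2 - s - 2)Y - (-3*s - 1).
The right side is L{cos(2*t)} = s/(s^2 + 4).
So (s^2 - s - 2)Y = s/(s^2 + 4) + (-3*s - 1).
Isolate Y and clear denominators.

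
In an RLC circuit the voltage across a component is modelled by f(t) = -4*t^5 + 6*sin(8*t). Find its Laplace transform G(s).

G(s) = 48/(s^2 + 64) - 480/s^6

Apply the Laplace transform termwise.
(6)·[L{sin(8t)} = 8/(s^2 + 64)]; (-4)·[L{t^5} = 5!/s^6 = 120/s^6].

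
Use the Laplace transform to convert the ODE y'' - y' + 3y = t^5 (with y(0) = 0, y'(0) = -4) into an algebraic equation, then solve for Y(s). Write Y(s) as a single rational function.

Y(s) = (-4*s^6 + 120)/(s^8 - s^7 + 3*s^6)

Laplace-transform each side.
The derivative rules (L{y''} = s^2 Y - s·y(0) - y'(0) and L{y'} = sY - y(0), with y(0) = 0, y'(0) = -4) turn the left side into (s^2 - s + 3)Y - (-4).
The right side is L{t^5} = 120/s^6.
So (s^2 - s + 3)Y = 120/s^6 + (-4).
Solve for Y(s) and write it as one ratio of polynomials.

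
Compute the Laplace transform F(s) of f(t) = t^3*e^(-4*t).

L{t^3} = 3!/s^4 = 6/s^4.
By the first shifting theorem, multiplying by e^(-4t) replaces s with s + 4.

F(s) = 6/(s + 4)^4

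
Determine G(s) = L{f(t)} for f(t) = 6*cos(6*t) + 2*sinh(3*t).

The transform is linear, so treat each term independently.
(6)·[L{cos(6t)} = s/(s^2 + 36)]; (2)·[L{sinh(3t)} = 3/(s^2 - 9)].

G(s) = 6*s/(s^2 + 36) + 6/(s^2 - 9)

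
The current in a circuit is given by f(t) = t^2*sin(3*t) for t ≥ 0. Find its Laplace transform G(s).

G(s) = 18*(s^2 - 3)/(s^2 + 9)^3

L{sin(3t)} = 3/(s^2 + 9).
Then apply L{t^2·g(t)} = (-1)^2 d^2/ds^2[H(s)] with H(s) = 3/(s^2 + 9):
differentiating 2 times and applying the sign gives 18*(s^2 - 3)/(s^2 + 9)^3.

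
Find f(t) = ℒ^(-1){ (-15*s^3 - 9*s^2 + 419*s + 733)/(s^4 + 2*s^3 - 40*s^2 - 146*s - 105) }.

f(t) = -2*exp(7*t) - 5*exp(-t) - 5*exp(-3*t) - 3*exp(-5*t)

Factor the denominator: s^4 + 2*s^3 - 40*s^2 - 146*s - 105 = (s - 7)*(s + 1)*(s + 3)*(s + 5).
Partial fraction decomposition gives [-5/(s + 1)] + [-5/(s + 3)] + [-2/(s - 7)] + [-3/(s + 5)].
Invert each term: -5/(s + 1) ↔ -5e^(-t); -5/(s + 3) ↔ -5e^(-3t); -2/(s - 7) ↔ -2e^(7t); -3/(s + 5) ↔ -3e^(-5t).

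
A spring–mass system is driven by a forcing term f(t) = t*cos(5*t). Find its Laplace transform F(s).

F(s) = (s - 5)*(s + 5)/(s^2 + 25)^2

L{cos(5t)} = s/(s^2 + 25).
Then apply L{t·g(t)} = -d/ds[G(s)] with G(s) = s/(s^2 + 25):
differentiating 1 time and applying the sign gives (s - 5)*(s + 5)/(s^2 + 25)^2.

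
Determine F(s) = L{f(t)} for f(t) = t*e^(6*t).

L{t} = 1!/s^2 = 1/s^2.
By the first shifting theorem, multiplying by e^(6t) replaces s with s - 6.

F(s) = (s - 6)^(-2)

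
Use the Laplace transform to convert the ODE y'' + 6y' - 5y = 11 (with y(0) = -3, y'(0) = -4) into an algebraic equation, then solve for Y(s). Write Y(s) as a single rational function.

Y(s) = (-3*s^2 - 22*s + 11)/(s^3 + 6*s^2 - 5*s)

Laplace-transform each side.
The derivative rules (L{y''} = s^2 Y - s·y(0) - y'(0) and L{y'} = sY - y(0), with y(0) = -3, y'(0) = -4) turn the left side into (s^2 + 6*s - 5)Y - (-3*s - 22).
The right side is L{11} = 11/s.
So (s^2 + 6*s - 5)Y = 11/s + (-3*s - 22).
Isolate Y and clear denominators.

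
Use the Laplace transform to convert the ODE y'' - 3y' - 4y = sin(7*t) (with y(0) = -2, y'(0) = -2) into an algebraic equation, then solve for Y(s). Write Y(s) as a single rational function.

Y(s) = (-2*s^3 + 4*s^2 - 98*s + 203)/(s^4 - 3*s^3 + 45*s^2 - 147*s - 196)

Laplace-transform each side.
Using L{y''} = s^2 Y - s·y(0) - y'(0) and L{y'} = sY - y(0), with y(0) = -2, y'(0) = -2, the left side becomes (s^2 - 3*s - 4)Y - (-2*s + 4).
The right side is L{sin(7*t)} = 7/(s^2 + 49).
So (s^2 - 3*s - 4)Y = 7/(s^2 + 49) + (-2*s + 4).
Divide through and combine into a single rational function.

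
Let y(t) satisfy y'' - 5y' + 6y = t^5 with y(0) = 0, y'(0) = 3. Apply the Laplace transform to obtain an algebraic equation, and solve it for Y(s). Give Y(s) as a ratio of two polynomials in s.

Take the Laplace transform of both sides.
With L{y''} = s^2 Y - s·y(0) - y'(0) and L{y'} = sY - y(0), with y(0) = 0, y'(0) = 3: the LHS transforms to (s^2 - 5*s + 6)Y - (3).
The right side is L{t^5} = 120/s^6.
So (s^2 - 5*s + 6)Y = 120/s^6 + (3).
Divide through and combine into a single rational function.

Y(s) = (3*s^6 + 120)/(s^8 - 5*s^7 + 6*s^6)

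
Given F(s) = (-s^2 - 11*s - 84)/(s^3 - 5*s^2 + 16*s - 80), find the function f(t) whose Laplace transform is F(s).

f(t) = -4*exp(5*t) + sin(4*t) + 3*cos(4*t)

Factor the denominator: s^3 - 5*s^2 + 16*s - 80 = (s - 5)*(s^2 + 16).
Partial fraction decomposition gives [-4/(s - 5)] + [3*s/(s^2 + 16)] + [4/(s^2 + 16)].
Invert each term: -4/(s - 5) ↔ -4e^(5t); 3·s/(s^2 + 16) ↔ 3cos(4t); 1·4/(s^2 + 16) ↔ sin(4t).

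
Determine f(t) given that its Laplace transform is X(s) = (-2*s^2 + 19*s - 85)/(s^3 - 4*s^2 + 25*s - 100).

f(t) = -exp(4*t) + 3*sin(5*t) - cos(5*t)

Factor the denominator: s^3 - 4*s^2 + 25*s - 100 = (s - 4)*(s^2 + 25).
Partial fraction decomposition gives [-1/(s - 4)] + [-s/(s^2 + 25)] + [15/(s^2 + 25)].
Invert each term: -1/(s - 4) ↔ -e^(4t); -1·s/(s^2 + 25) ↔ -cos(5t); 3·5/(s^2 + 25) ↔ 3sin(5t).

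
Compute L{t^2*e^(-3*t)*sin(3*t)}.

18*(s^2 + 6*s + 6)/(s^2 + 6*s + 18)^3

L{sin(3t)} = 3/(s^2 + 9).
Multiplying by e^(-3t) shifts s → s + 3, so L{e^(-3*t)*sin(3*t)} = 3/((s + 3)^2 + 9).
Then apply L{t^2·g(t)} = (-1)^2 d^2/ds^2[G(s)] with G(s) = 3/((s + 3)^2 + 9):
differentiating 2 times and applying the sign gives 18*(s^2 + 6*s + 6)/(s^2 + 6*s + 18)^3.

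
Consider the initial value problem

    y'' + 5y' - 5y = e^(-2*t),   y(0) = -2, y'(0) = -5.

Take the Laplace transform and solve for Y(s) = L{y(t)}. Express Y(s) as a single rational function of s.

Y(s) = (-2*s^2 - 19*s - 29)/(s^3 + 7*s^2 + 5*s - 10)

Transform both sides with L{·}.
The derivative rules (L{y''} = s^2 Y - s·y(0) - y'(0) and L{y'} = sY - y(0), with y(0) = -2, y'(0) = -5) turn the left side into (s^2 + 5*s - 5)Y - (-2*s - 15).
The right side is L{e^(-2*t)} = 1/(s + 2).
So (s^2 + 5*s - 5)Y = 1/(s + 2) + (-2*s - 15).
Solve for Y(s) and write it as one ratio of polynomials.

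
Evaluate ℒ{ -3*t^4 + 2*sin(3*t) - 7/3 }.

6/(s^2 + 9) - 7/(3*s) - 72/s^5

By linearity of the Laplace transform, transform each term separately.
(2)·[L{sin(3t)} = 3/(s^2 + 9)]; L{-7/3} = (-7/3)/s; (-3)·[L{t^4} = 4!/s^5 = 24/s^5].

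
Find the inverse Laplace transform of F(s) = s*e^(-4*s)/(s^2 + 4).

Heaviside(t - 4)*(cos(2*t - 8))

The factor e^(-4s) signals a time shift by c = 4 (second shifting theorem).
L{cos(2t)} = s/(s^2 + 4), so L^-1{s/(s^2 + 4)} = cos(2*t).
Hence the inverse is u(t - 4) times that function evaluated at t - 4.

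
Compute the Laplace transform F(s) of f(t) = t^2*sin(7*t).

L{sin(7t)} = 7/(s^2 + 49).
Then apply L{t^2·g(t)} = (-1)^2 d^2/ds^2[G(s)] with G(s) = 7/(s^2 + 49):
differentiating 2 times and applying the sign gives 14*(3*s^2 - 49)/(s^2 + 49)^3.

F(s) = 14*(3*s^2 - 49)/(s^2 + 49)^3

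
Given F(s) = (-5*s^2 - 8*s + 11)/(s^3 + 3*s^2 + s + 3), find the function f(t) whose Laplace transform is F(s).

f(t) = 4*sin(t) - 4*cos(t) - exp(-3*t)

Factor the denominator: s^3 + 3*s^2 + s + 3 = (s + 3)*(s^2 + 1).
Partial fraction decomposition gives [-1/(s + 3)] + [-4*s/(s^2 + 1)] + [4/(s^2 + 1)].
Invert each term: -1/(s + 3) ↔ -e^(-3t); -4·s/(s^2 + 1) ↔ -4cos(t); 4·1/(s^2 + 1) ↔ 4sin(t).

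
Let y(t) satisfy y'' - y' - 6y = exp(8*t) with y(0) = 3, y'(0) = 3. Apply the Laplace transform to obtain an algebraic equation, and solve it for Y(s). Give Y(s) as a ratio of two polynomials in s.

Transform both sides with L{·}.
Using L{y''} = s^2 Y - s·y(0) - y'(0) and L{y'} = sY - y(0), with y(0) = 3, y'(0) = 3, the left side becomes (s^2 - s - 6)Y - (3*s).
The right side is L{exp(8*t)} = 1/(s - 8).
So (s^2 - s - 6)Y = 1/(s - 8) + (3*s).
Isolate Y and clear denominators.

Y(s) = (3*s^2 - 24*s + 1)/(s^3 - 9*s^2 + 2*s + 48)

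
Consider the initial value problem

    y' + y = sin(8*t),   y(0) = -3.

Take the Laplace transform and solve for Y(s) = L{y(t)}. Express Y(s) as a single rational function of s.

Y(s) = (-3*s^2 - 184)/(s^3 + s^2 + 64*s + 64)

Take the Laplace transform of both sides.
The derivative rules (L{y'} = sY - y(0) = sY - (-3)) turn the left side into (s + 1)Y - (-3).
The right side is L{sin(8*t)} = 8/(s^2 + 64).
So (s + 1)Y = 8/(s^2 + 64) + (-3).
Divide through and combine into a single rational function.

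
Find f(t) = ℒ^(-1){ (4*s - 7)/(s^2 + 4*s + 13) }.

f(t) = -5*exp(-2*t)*sin(3*t) + 4*exp(-2*t)*cos(3*t)

Complete the square in the denominator: s^2 + 4*s + 13 = (s + 2)^2 + 3^2.
Split the numerator to match: 4*s - 7 = 4·(s + 2) - 5·3.
Invert each term: 4·(s + 2)/((s + 2)^2 + 9) ↔ 4e^(-2t)cos(3t); -5·3/((s + 2)^2 + 9) ↔ -5e^(-2t)sin(3t).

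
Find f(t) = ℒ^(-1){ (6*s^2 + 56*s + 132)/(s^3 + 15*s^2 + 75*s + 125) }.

f(t) = t^2*exp(-5*t) - 4*t*exp(-5*t) + 6*exp(-5*t)

Factor the denominator: s^3 + 15*s^2 + 75*s + 125 = (s + 5)^3.
Partial fraction decomposition gives [6/(s + 5)] + [-4/(s + 5)^2] + [2/(s + 5)^3].
Invert each term: 6/(s + 5) ↔ 6e^(-5t); -4/(s + 5)^2 ↔ -4t·e^(-5t); 2/(s + 5)^3 ↔ (1)t^2·e^(-5t).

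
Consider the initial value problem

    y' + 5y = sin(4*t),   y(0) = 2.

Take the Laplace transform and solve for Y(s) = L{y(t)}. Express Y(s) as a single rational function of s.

Apply the Laplace transform to the equation.
With L{y'} = sY - y(0) = sY - 2: the LHS transforms to (s + 5)Y - (2).
The right side is L{sin(4*t)} = 4/(s^2 + 16).
So (s + 5)Y = 4/(s^2 + 16) + (2).
Solve for Y(s) and write it as one ratio of polynomials.

Y(s) = (2*s^2 + 36)/(s^3 + 5*s^2 + 16*s + 80)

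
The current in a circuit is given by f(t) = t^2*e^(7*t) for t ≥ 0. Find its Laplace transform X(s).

L{e^(7t)} = 1/(s - 7).
Then apply L{t^2·g(t)} = (-1)^2 d^2/ds^2[G(s)] with G(s) = 1/(s - 7):
differentiating 2 times and applying the sign gives 2/(s - 7)^3.

X(s) = 2/(s - 7)^3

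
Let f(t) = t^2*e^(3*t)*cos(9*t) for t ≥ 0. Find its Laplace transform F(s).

F(s) = 2*(s - 3)*(s^2 - 6*s - 234)/(s^2 - 6*s + 90)^3

L{cos(9t)} = s/(s^2 + 81).
Multiplying by e^(3t) shifts s → s - 3, so L{e^(3*t)*cos(9*t)} = (s - 3)/((s - 3)^2 + 81).
Then apply L{t^2·g(t)} = (-1)^2 d^2/ds^2[G(s)] with G(s) = (s - 3)/((s - 3)^2 + 81):
differentiating 2 times and applying the sign gives 2*(s - 3)*(s^2 - 6*s - 234)/(s^2 - 6*s + 90)^3.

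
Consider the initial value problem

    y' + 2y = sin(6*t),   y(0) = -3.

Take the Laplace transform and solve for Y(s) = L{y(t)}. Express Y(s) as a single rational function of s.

Laplace-transform each side.
Using L{y'} = sY - y(0) = sY - (-3), the left side becomes (s + 2)Y - (-3).
The right side is L{sin(6*t)} = 6/(s^2 + 36).
So (s + 2)Y = 6/(s^2 + 36) + (-3).
Isolate Y and clear denominators.

Y(s) = (-3*s^2 - 102)/(s^3 + 2*s^2 + 36*s + 72)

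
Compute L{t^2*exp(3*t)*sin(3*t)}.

L{sin(3t)} = 3/(s^2 + 9).
Multiplying by e^(3t) shifts s → s - 3, so L{exp(3*t)*sin(3*t)} = 3/((s - 3)^2 + 9).
Then apply L{t^2·g(t)} = (-1)^2 d^2/ds^2[H(s)] with H(s) = 3/((s - 3)^2 + 9):
differentiating 2 times and applying the sign gives 18*(s^2 - 6*s + 6)/(s^2 - 6*s + 18)^3.

18*(s^2 - 6*s + 6)/(s^2 - 6*s + 18)^3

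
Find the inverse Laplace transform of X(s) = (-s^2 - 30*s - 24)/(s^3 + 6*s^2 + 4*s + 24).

-3*sin(2*t) - 4*cos(2*t) + 3*exp(-6*t)

Factor the denominator: s^3 + 6*s^2 + 4*s + 24 = (s + 6)*(s^2 + 4).
Partial fraction decomposition gives [3/(s + 6)] + [-4*s/(s^2 + 4)] + [-6/(s^2 + 4)].
Invert each term: 3/(s + 6) ↔ 3e^(-6t); -4·s/(s^2 + 4) ↔ -4cos(2t); -3·2/(s^2 + 4) ↔ -3sin(2t).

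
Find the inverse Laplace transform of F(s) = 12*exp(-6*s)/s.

Heaviside(t - 6)*(12)

The factor e^(-6s) signals a time shift by c = 6 (second shifting theorem).
L{12} = 12/s, so L^-1{12/s} = 12.
Hence the inverse is u(t - 6) times that function evaluated at t - 6.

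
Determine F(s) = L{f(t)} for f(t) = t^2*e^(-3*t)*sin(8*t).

L{sin(8t)} = 8/(s^2 + 64).
Multiplying by e^(-3t) shifts s → s + 3, so L{e^(-3*t)*sin(8*t)} = 8/((s + 3)^2 + 64).
Then apply L{t^2·g(t)} = (-1)^2 d^2/ds^2[G(s)] with G(s) = 8/((s + 3)^2 + 64):
differentiating 2 times and applying the sign gives 16*(3*s^2 + 18*s - 37)/(s^2 + 6*s + 73)^3.

F(s) = 16*(3*s^2 + 18*s - 37)/(s^2 + 6*s + 73)^3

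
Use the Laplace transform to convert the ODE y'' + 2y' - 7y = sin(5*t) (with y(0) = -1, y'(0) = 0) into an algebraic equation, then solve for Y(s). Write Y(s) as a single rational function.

Y(s) = (-s^3 - 2*s^2 - 25*s - 45)/(s^4 + 2*s^3 + 18*s^2 + 50*s - 175)

Transform both sides with L{·}.
With L{y''} = s^2 Y - s·y(0) - y'(0) and L{y'} = sY - y(0), with y(0) = -1, y'(0) = 0: the LHS transforms to (s^2 + 2*s - 7)Y - (-s - 2).
The right side is L{sin(5*t)} = 5/(s^2 + 25).
So (s^2 + 2*s - 7)Y = 5/(s^2 + 25) + (-s - 2).
Solve for Y(s) and write it as one ratio of polynomials.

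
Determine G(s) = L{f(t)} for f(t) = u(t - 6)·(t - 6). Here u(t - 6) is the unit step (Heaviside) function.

G(s) = exp(-6*s)/s^2

By the second shifting theorem, L{u(t - c)·g(t - c)} = e^(-cs)·H(s) with c = 6 and H(s) = L{g(t)}.
L{t} = 1!/s^2 = 1/s^2.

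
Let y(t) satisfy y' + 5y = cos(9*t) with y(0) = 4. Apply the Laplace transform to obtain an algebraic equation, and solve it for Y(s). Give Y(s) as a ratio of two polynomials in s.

Transform both sides with L{·}.
The derivative rules (L{y'} = sY - y(0) = sY - 4) turn the left side into (s + 5)Y - (4).
The right side is L{cos(9*t)} = s/(s^2 + 81).
So (s + 5)Y = s/(s^2 + 81) + (4).
Isolate Y and clear denominators.

Y(s) = (4*s^2 + s + 324)/(s^3 + 5*s^2 + 81*s + 405)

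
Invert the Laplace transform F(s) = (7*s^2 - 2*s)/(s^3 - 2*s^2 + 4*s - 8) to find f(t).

Factor the denominator: s^3 - 2*s^2 + 4*s - 8 = (s - 2)*(s^2 + 4).
Partial fraction decomposition gives [3/(s - 2)] + [4*s/(s^2 + 4)] + [6/(s^2 + 4)].
Invert each term: 3/(s - 2) ↔ 3e^(2t); 4·s/(s^2 + 4) ↔ 4cos(2t); 3·2/(s^2 + 4) ↔ 3sin(2t).

f(t) = 3*exp(2*t) + 3*sin(2*t) + 4*cos(2*t)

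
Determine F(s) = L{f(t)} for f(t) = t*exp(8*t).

F(s) = (s - 8)^(-2)

L{e^(8t)} = 1/(s - 8).
Then apply L{t·g(t)} = -d/ds[G(s)] with G(s) = 1/(s - 8):
differentiating 1 time and applying the sign gives (s - 8)^(-2).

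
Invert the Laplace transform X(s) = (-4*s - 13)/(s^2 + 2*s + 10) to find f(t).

Complete the square in the denominator: s^2 + 2*s + 10 = (s + 1)^2 + 3^2.
Split the numerator to match: -4*s - 13 = -4·(s + 1) - 3·3.
Invert each term: -4·(s + 1)/((s + 1)^2 + 9) ↔ -4e^(-t)cos(3t); -3·3/((s + 1)^2 + 9) ↔ -3e^(-t)sin(3t).

f(t) = -3*exp(-t)*sin(3*t) - 4*exp(-t)*cos(3*t)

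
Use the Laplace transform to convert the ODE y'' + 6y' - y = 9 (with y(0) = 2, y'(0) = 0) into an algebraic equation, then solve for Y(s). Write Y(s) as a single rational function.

Transform both sides with L{·}.
The derivative rules (L{y''} = s^2 Y - s·y(0) - y'(0) and L{y'} = sY - y(0), with y(0) = 2, y'(0) = 0) turn the left side into (s^2 + 6*s - 1)Y - (2*s + 12).
The right side is L{9} = 9/s.
So (s^2 + 6*s - 1)Y = 9/s + (2*s + 12).
Isolate Y and clear denominators.

Y(s) = (2*s^2 + 12*s + 9)/(s^3 + 6*s^2 - s)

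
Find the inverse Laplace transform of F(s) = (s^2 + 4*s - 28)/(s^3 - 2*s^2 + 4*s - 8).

-2*exp(2*t) + 5*sin(2*t) + 3*cos(2*t)

Factor the denominator: s^3 - 2*s^2 + 4*s - 8 = (s - 2)*(s^2 + 4).
Partial fraction decomposition gives [-2/(s - 2)] + [3*s/(s^2 + 4)] + [10/(s^2 + 4)].
Invert each term: -2/(s - 2) ↔ -2e^(2t); 3·s/(s^2 + 4) ↔ 3cos(2t); 5·2/(s^2 + 4) ↔ 5sin(2t).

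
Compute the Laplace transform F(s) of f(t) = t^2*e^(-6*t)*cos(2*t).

L{cos(2t)} = s/(s^2 + 4).
Multiplying by e^(-6t) shifts s → s + 6, so L{e^(-6*t)*cos(2*t)} = (s + 6)/((s + 6)^2 + 4).
Then apply L{t^2·g(t)} = (-1)^2 d^2/ds^2[G(s)] with G(s) = (s + 6)/((s + 6)^2 + 4):
differentiating 2 times and applying the sign gives 2*(s + 6)*(s^2 + 12*s + 24)/(s^2 + 12*s + 40)^3.

F(s) = 2*(s + 6)*(s^2 + 12*s + 24)/(s^2 + 12*s + 40)^3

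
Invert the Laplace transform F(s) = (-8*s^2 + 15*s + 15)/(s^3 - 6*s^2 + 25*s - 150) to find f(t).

f(t) = -3*exp(6*t) - 3*sin(5*t) - 5*cos(5*t)

Factor the denominator: s^3 - 6*s^2 + 25*s - 150 = (s - 6)*(s^2 + 25).
Partial fraction decomposition gives [-3/(s - 6)] + [-5*s/(s^2 + 25)] + [-15/(s^2 + 25)].
Invert each term: -3/(s - 6) ↔ -3e^(6t); -5·s/(s^2 + 25) ↔ -5cos(5t); -3·5/(s^2 + 25) ↔ -3sin(5t).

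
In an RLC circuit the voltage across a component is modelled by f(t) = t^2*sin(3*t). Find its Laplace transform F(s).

F(s) = 18*(s^2 - 3)/(s^2 + 9)^3

L{sin(3t)} = 3/(s^2 + 9).
Then apply L{t^2·g(t)} = (-1)^2 d^2/ds^2[G(s)] with G(s) = 3/(s^2 + 9):
differentiating 2 times and applying the sign gives 18*(s^2 - 3)/(s^2 + 9)^3.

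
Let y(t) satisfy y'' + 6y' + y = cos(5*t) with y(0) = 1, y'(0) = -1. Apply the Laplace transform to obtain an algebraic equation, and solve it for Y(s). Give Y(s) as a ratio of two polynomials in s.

Apply the Laplace transform to the equation.
Using L{y''} = s^2 Y - s·y(0) - y'(0) and L{y'} = sY - y(0), with y(0) = 1, y'(0) = -1, the left side becomes (s^2 + 6*s + 1)Y - (s + 5).
The right side is L{cos(5*t)} = s/(s^2 + 25).
So (s^2 + 6*s + 1)Y = s/(s^2 + 25) + (s + 5).
Isolate Y and clear denominators.

Y(s) = (s^3 + 5*s^2 + 26*s + 125)/(s^4 + 6*s^3 + 26*s^2 + 150*s + 25)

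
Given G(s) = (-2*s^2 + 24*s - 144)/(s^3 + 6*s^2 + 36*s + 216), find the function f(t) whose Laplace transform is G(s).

f(t) = sin(6*t) + 3*cos(6*t) - 5*exp(-6*t)

Factor the denominator: s^3 + 6*s^2 + 36*s + 216 = (s + 6)*(s^2 + 36).
Partial fraction decomposition gives [-5/(s + 6)] + [3*s/(s^2 + 36)] + [6/(s^2 + 36)].
Invert each term: -5/(s + 6) ↔ -5e^(-6t); 3·s/(s^2 + 36) ↔ 3cos(6t); 1·6/(s^2 + 36) ↔ sin(6t).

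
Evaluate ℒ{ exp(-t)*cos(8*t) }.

L{cos(8t)} = s/(s^2 + 64).
By the first shifting theorem, multiplying by e^(-t) replaces s with s + 1.

(s + 1)/((s + 1)^2 + 64)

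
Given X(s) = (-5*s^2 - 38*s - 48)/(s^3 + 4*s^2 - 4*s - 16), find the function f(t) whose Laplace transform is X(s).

f(t) = -6*exp(2*t) - exp(-2*t) + 2*exp(-4*t)

Factor the denominator: s^3 + 4*s^2 - 4*s - 16 = (s - 2)*(s + 2)*(s + 4).
Partial fraction decomposition gives [2/(s + 4)] + [-1/(s + 2)] + [-6/(s - 2)].
Invert each term: 2/(s + 4) ↔ 2e^(-4t); -1/(s + 2) ↔ -e^(-2t); -6/(s - 2) ↔ -6e^(2t).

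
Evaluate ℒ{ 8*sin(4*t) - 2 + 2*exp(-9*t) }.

Apply the Laplace transform termwise.
L{-2} = -2/s; (2)·[L{e^(-9t)} = 1/(s + 9)]; (8)·[L{sin(4t)} = 4/(s^2 + 16)].

32/(s^2 + 16) + 2/(s + 9) - 2/s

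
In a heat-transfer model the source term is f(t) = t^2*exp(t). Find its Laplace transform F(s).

L{t^2} = 2!/s^3 = 2/s^3.
By the first shifting theorem, multiplying by e^(t) replaces s with s - 1.

F(s) = 2/(s - 1)^3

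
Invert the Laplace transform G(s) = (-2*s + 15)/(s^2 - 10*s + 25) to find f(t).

f(t) = 5*t*exp(5*t) - 2*exp(5*t)

Factor the denominator: s^2 - 10*s + 25 = (s - 5)^2.
Partial fraction decomposition gives [-2/(s - 5)] + [5/(s - 5)^2].
Invert each term: -2/(s - 5) ↔ -2e^(5t); 5/(s - 5)^2 ↔ 5t·e^(5t).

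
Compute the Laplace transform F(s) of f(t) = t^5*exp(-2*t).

L{t^5} = 5!/s^6 = 120/s^6.
By the first shifting theorem, multiplying by e^(-2t) replaces s with s + 2.

F(s) = 120/(s + 2)^6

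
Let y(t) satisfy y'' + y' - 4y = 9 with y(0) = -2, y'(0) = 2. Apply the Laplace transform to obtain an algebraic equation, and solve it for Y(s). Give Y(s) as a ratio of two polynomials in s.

Y(s) = (-2*s^2 + 9)/(s^3 + s^2 - 4*s)

Apply the Laplace transform to the equation.
The derivative rules (L{y''} = s^2 Y - s·y(0) - y'(0) and L{y'} = sY - y(0), with y(0) = -2, y'(0) = 2) turn the left side into (s^2 + s - 4)Y - (-2*s).
The right side is L{9} = 9/s.
So (s^2 + s - 4)Y = 9/s + (-2*s).
Solve for Y(s) and write it as one ratio of polynomials.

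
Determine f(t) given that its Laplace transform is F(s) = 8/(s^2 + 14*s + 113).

Rewrite the denominator: s^2 + 14*s + 113 = (s + 7)^2 + 64.
The form in (s + 7) signals a first-shifting-theorem factor e^(-7t).
Since L{sin(8t)} = 8/(s^2 + 64), the inverse is e^(-7*t)*sin(8*t).

f(t) = exp(-7*t)*sin(8*t)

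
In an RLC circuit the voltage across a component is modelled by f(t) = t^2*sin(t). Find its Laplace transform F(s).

F(s) = 2*(3*s^2 - 1)/(s^2 + 1)^3

L{sin(t)} = 1/(s^2 + 1).
Then apply L{t^2·g(t)} = (-1)^2 d^2/ds^2[G(s)] with G(s) = 1/(s^2 + 1):
differentiating 2 times and applying the sign gives 2*(3*s^2 - 1)/(s^2 + 1)^3.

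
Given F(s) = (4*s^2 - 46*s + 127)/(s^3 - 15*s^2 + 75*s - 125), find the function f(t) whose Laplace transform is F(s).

Factor the denominator: s^3 - 15*s^2 + 75*s - 125 = (s - 5)^3.
Partial fraction decomposition gives [4/(s - 5)] + [-6/(s - 5)^2] + [-3/(s - 5)^3].
Invert each term: 4/(s - 5) ↔ 4e^(5t); -6/(s - 5)^2 ↔ -6t·e^(5t); -3/(s - 5)^3 ↔ (-3/2)t^2·e^(5t).

f(t) = -3*t^2*exp(5*t)/2 - 6*t*exp(5*t) + 4*exp(5*t)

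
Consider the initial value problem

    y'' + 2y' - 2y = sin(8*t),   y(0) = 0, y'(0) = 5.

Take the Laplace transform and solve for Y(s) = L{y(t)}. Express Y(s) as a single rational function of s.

Y(s) = (5*s^2 + 328)/(s^4 + 2*s^3 + 62*s^2 + 128*s - 128)

Take the Laplace transform of both sides.
Using L{y''} = s^2 Y - s·y(0) - y'(0) and L{y'} = sY - y(0), with y(0) = 0, y'(0) = 5, the left side becomes (s^2 + 2*s - 2)Y - (5).
The right side is L{sin(8*t)} = 8/(s^2 + 64).
So (s^2 + 2*s - 2)Y = 8/(s^2 + 64) + (5).
Divide through and combine into a single rational function.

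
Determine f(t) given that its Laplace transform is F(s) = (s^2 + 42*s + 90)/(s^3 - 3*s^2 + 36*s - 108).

f(t) = 5*exp(3*t) + 5*sin(6*t) - 4*cos(6*t)

Factor the denominator: s^3 - 3*s^2 + 36*s - 108 = (s - 3)*(s^2 + 36).
Partial fraction decomposition gives [5/(s - 3)] + [-4*s/(s^2 + 36)] + [30/(s^2 + 36)].
Invert each term: 5/(s - 3) ↔ 5e^(3t); -4·s/(s^2 + 36) ↔ -4cos(6t); 5·6/(s^2 + 36) ↔ 5sin(6t).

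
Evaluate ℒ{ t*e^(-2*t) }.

(s + 2)^(-2)

L{e^(-2t)} = 1/(s + 2).
Then apply L{t·g(t)} = -d/ds[G(s)] with G(s) = 1/(s + 2):
differentiating 1 time and applying the sign gives (s + 2)^(-2).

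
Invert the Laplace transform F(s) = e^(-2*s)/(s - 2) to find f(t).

The factor e^(-2s) signals a time shift by c = 2 (second shifting theorem).
L{e^(2t)} = 1/(s - 2), so L^-1{1/(s - 2)} = e^(2*t).
Hence the inverse is u(t - 2) times that function evaluated at t - 2.

f(t) = Heaviside(t - 2)*(exp(2*t - 4))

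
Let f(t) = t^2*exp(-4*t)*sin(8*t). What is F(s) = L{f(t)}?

F(s) = 16*(3*s^2 + 24*s - 16)/(s^2 + 8*s + 80)^3

L{sin(8t)} = 8/(s^2 + 64).
Multiplying by e^(-4t) shifts s → s + 4, so L{exp(-4*t)*sin(8*t)} = 8/((s + 4)^2 + 64).
Then apply L{t^2·g(t)} = (-1)^2 d^2/ds^2[G(s)] with G(s) = 8/((s + 4)^2 + 64):
differentiating 2 times and applying the sign gives 16*(3*s^2 + 24*s - 16)/(s^2 + 8*s + 80)^3.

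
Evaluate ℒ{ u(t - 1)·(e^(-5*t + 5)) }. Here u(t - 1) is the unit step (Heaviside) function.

exp(-s)/(s + 5)

By the second shifting theorem, L{u(t - c)·g(t - c)} = e^(-cs)·G(s) with c = 1 and G(s) = L{g(t)}.
L{e^(-5t)} = 1/(s + 5).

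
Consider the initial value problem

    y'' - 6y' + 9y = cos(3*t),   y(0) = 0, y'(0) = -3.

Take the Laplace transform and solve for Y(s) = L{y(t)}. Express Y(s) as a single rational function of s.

Y(s) = (-3*s^2 + s - 27)/(s^4 - 6*s^3 + 18*s^2 - 54*s + 81)

Apply the Laplace transform to the equation.
With L{y''} = s^2 Y - s·y(0) - y'(0) and L{y'} = sY - y(0), with y(0) = 0, y'(0) = -3: the LHS transforms to (s^2 - 6*s + 9)Y - (-3).
The right side is L{cos(3*t)} = s/(s^2 + 9).
So (s^2 - 6*s + 9)Y = s/(s^2 + 9) + (-3).
Solve for Y(s) and write it as one ratio of polynomials.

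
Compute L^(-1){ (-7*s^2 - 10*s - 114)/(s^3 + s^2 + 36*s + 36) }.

-sin(6*t) - 4*cos(6*t) - 3*exp(-t)

Factor the denominator: s^3 + s^2 + 36*s + 36 = (s + 1)*(s^2 + 36).
Partial fraction decomposition gives [-3/(s + 1)] + [-4*s/(s^2 + 36)] + [-6/(s^2 + 36)].
Invert each term: -3/(s + 1) ↔ -3e^(-t); -4·s/(s^2 + 36) ↔ -4cos(6t); -1·6/(s^2 + 36) ↔ -sin(6t).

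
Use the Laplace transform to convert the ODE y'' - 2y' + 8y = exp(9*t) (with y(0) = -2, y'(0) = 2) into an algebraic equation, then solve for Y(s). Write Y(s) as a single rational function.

Y(s) = (-2*s^2 + 24*s - 53)/(s^3 - 11*s^2 + 26*s - 72)

Transform both sides with L{·}.
The derivative rules (L{y''} = s^2 Y - s·y(0) - y'(0) and L{y'} = sY - y(0), with y(0) = -2, y'(0) = 2) turn the left side into (s^2 - 2*s + 8)Y - (-2*s + 6).
The right side is L{exp(9*t)} = 1/(s - 9).
So (s^2 - 2*s + 8)Y = 1/(s - 9) + (-2*s + 6).
Solve for Y(s) and write it as one ratio of polynomials.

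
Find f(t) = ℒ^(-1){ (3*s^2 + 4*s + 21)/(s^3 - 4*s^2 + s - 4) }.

f(t) = 5*exp(4*t) - 4*sin(t) - 2*cos(t)

Factor the denominator: s^3 - 4*s^2 + s - 4 = (s - 4)*(s^2 + 1).
Partial fraction decomposition gives [5/(s - 4)] + [-2*s/(s^2 + 1)] + [-4/(s^2 + 1)].
Invert each term: 5/(s - 4) ↔ 5e^(4t); -2·s/(s^2 + 1) ↔ -2cos(t); -4·1/(s^2 + 1) ↔ -4sin(t).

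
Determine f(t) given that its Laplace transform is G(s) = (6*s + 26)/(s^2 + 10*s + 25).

Factor the denominator: s^2 + 10*s + 25 = (s + 5)^2.
Partial fraction decomposition gives [6/(s + 5)] + [-4/(s + 5)^2].
Invert each term: 6/(s + 5) ↔ 6e^(-5t); -4/(s + 5)^2 ↔ -4t·e^(-5t).

f(t) = -4*t*exp(-5*t) + 6*exp(-5*t)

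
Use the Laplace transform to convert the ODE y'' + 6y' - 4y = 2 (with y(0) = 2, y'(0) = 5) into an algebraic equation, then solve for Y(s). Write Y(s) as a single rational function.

Y(s) = (2*s^2 + 17*s + 2)/(s^3 + 6*s^2 - 4*s)

Apply the Laplace transform to the equation.
The derivative rules (L{y''} = s^2 Y - s·y(0) - y'(0) and L{y'} = sY - y(0), with y(0) = 2, y'(0) = 5) turn the left side into (s^2 + 6*s - 4)Y - (2*s + 17).
The right side is L{2} = 2/s.
So (s^2 + 6*s - 4)Y = 2/s + (2*s + 17).
Divide through and combine into a single rational function.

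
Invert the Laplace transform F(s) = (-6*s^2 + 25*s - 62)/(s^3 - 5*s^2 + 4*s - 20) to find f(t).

f(t) = -3*exp(5*t) + 5*sin(2*t) - 3*cos(2*t)

Factor the denominator: s^3 - 5*s^2 + 4*s - 20 = (s - 5)*(s^2 + 4).
Partial fraction decomposition gives [-3/(s - 5)] + [-3*s/(s^2 + 4)] + [10/(s^2 + 4)].
Invert each term: -3/(s - 5) ↔ -3e^(5t); -3·s/(s^2 + 4) ↔ -3cos(2t); 5·2/(s^2 + 4) ↔ 5sin(2t).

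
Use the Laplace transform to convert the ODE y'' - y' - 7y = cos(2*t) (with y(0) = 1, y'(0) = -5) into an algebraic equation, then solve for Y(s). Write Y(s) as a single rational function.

Y(s) = (s^3 - 6*s^2 + 5*s - 24)/(s^4 - s^3 - 3*s^2 - 4*s - 28)

Take the Laplace transform of both sides.
With L{y''} = s^2 Y - s·y(0) - y'(0) and L{y'} = sY - y(0), with y(0) = 1, y'(0) = -5: the LHS transforms to (s^2 - s - 7)Y - (s - 6).
The right side is L{cos(2*t)} = s/(s^2 + 4).
So (s^2 - s - 7)Y = s/(s^2 + 4) + (s - 6).
Isolate Y and clear denominators.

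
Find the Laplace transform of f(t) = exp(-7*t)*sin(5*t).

L{sin(5t)} = 5/(s^2 + 25).
By the first shifting theorem, multiplying by e^(-7t) replaces s with s + 7.

5/((s + 7)^2 + 25)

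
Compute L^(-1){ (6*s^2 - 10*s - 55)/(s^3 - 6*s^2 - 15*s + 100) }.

Factor the denominator: s^3 - 6*s^2 - 15*s + 100 = (s - 5)^2*(s + 4).
Partial fraction decomposition gives [5/(s - 5)] + [5/(s - 5)^2] + [1/(s + 4)].
Invert each term: 5/(s - 5) ↔ 5e^(5t); 5/(s - 5)^2 ↔ 5t·e^(5t); 1/(s + 4) ↔ e^(-4t).

5*t*exp(5*t) + 5*exp(5*t) + exp(-4*t)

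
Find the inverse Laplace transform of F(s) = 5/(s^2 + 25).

sin(5*t)

Since L{sin(5t)} = 5/(s^2 + 25), the inverse is sin(5*t).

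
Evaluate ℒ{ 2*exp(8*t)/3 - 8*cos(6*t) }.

By linearity of the Laplace transform, transform each term separately.
(-8)·[L{cos(6t)} = s/(s^2 + 36)]; (2/3)·[L{e^(8t)} = 1/(s - 8)].

-8*s/(s^2 + 36) + 2/(3*(s - 8))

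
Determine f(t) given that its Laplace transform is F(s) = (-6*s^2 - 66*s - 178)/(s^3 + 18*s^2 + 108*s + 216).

Factor the denominator: s^3 + 18*s^2 + 108*s + 216 = (s + 6)^3.
Partial fraction decomposition gives [-6/(s + 6)] + [6/(s + 6)^2] + [2/(s + 6)^3].
Invert each term: -6/(s + 6) ↔ -6e^(-6t); 6/(s + 6)^2 ↔ 6t·e^(-6t); 2/(s + 6)^3 ↔ (1)t^2·e^(-6t).

f(t) = t^2*exp(-6*t) + 6*t*exp(-6*t) - 6*exp(-6*t)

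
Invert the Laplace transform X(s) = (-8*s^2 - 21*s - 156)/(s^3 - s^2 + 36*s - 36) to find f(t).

Factor the denominator: s^3 - s^2 + 36*s - 36 = (s - 1)*(s^2 + 36).
Partial fraction decomposition gives [-5/(s - 1)] + [-3*s/(s^2 + 36)] + [-24/(s^2 + 36)].
Invert each term: -5/(s - 1) ↔ -5e^(t); -3·s/(s^2 + 36) ↔ -3cos(6t); -4·6/(s^2 + 36) ↔ -4sin(6t).

f(t) = -5*exp(t) - 4*sin(6*t) - 3*cos(6*t)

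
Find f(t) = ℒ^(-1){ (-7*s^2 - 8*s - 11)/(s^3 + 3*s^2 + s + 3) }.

Factor the denominator: s^3 + 3*s^2 + s + 3 = (s + 3)*(s^2 + 1).
Partial fraction decomposition gives [-5/(s + 3)] + [-2*s/(s^2 + 1)] + [-2/(s^2 + 1)].
Invert each term: -5/(s + 3) ↔ -5e^(-3t); -2·s/(s^2 + 1) ↔ -2cos(t); -2·1/(s^2 + 1) ↔ -2sin(t).

f(t) = -2*sin(t) - 2*cos(t) - 5*exp(-3*t)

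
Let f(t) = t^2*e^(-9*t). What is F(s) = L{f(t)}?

F(s) = 2/(s + 9)^3

L{e^(-9t)} = 1/(s + 9).
Then apply L{t^2·g(t)} = (-1)^2 d^2/ds^2[G(s)] with G(s) = 1/(s + 9):
differentiating 2 times and applying the sign gives 2/(s + 9)^3.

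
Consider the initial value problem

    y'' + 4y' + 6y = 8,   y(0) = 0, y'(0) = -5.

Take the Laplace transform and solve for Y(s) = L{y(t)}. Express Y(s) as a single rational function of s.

Laplace-transform each side.
Using L{y''} = s^2 Y - s·y(0) - y'(0) and L{y'} = sY - y(0), with y(0) = 0, y'(0) = -5, the left side becomes (s^2 + 4*s + 6)Y - (-5).
The right side is L{8} = 8/s.
So (s^2 + 4*s + 6)Y = 8/s + (-5).
Divide through and combine into a single rational function.

Y(s) = (-5*s + 8)/(s^3 + 4*s^2 + 6*s)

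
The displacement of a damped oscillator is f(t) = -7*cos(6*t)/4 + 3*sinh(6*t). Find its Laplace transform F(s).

F(s) = -7*s/(4*(s^2 + 36)) + 18/(s^2 - 36)

Apply the Laplace transform termwise.
(-7/4)·[L{cos(6t)} = s/(s^2 + 36)]; (3)·[L{sinh(6t)} = 6/(s^2 - 36)].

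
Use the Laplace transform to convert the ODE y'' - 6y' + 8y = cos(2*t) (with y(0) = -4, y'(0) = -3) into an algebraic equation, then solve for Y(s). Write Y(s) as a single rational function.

Y(s) = (-4*s^3 + 21*s^2 - 15*s + 84)/(s^4 - 6*s^3 + 12*s^2 - 24*s + 32)

Take the Laplace transform of both sides.
Using L{y''} = s^2 Y - s·y(0) - y'(0) and L{y'} = sY - y(0), with y(0) = -4, y'(0) = -3, the left side becomes (s^2 - 6*s + 8)Y - (-4*s + 21).
The right side is L{cos(2*t)} = s/(s^2 + 4).
So (s^2 - 6*s + 8)Y = s/(s^2 + 4) + (-4*s + 21).
Divide through and combine into a single rational function.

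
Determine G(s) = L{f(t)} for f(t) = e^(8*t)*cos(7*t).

G(s) = (s - 8)/((s - 8)^2 + 49)

L{cos(7t)} = s/(s^2 + 49).
By the first shifting theorem, multiplying by e^(8t) replaces s with s - 8.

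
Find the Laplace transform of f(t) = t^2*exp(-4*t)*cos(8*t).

L{cos(8t)} = s/(s^2 + 64).
Multiplying by e^(-4t) shifts s → s + 4, so L{exp(-4*t)*cos(8*t)} = (s + 4)/((s + 4)^2 + 64).
Then apply L{t^2·g(t)} = (-1)^2 d^2/ds^2[H(s)] with H(s) = (s + 4)/((s + 4)^2 + 64):
differentiating 2 times and applying the sign gives 2*(s + 4)*(s^2 + 8*s - 176)/(s^2 + 8*s + 80)^3.

2*(s + 4)*(s^2 + 8*s - 176)/(s^2 + 8*s + 80)^3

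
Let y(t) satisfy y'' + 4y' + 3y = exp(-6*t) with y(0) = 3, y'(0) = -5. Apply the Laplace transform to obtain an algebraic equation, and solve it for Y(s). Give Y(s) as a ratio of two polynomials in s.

Y(s) = (3*s^2 + 25*s + 43)/(s^3 + 10*s^2 + 27*s + 18)

Take the Laplace transform of both sides.
Using L{y''} = s^2 Y - s·y(0) - y'(0) and L{y'} = sY - y(0), with y(0) = 3, y'(0) = -5, the left side becomes (s^2 + 4*s + 3)Y - (3*s + 7).
The right side is L{exp(-6*t)} = 1/(s + 6).
So (s^2 + 4*s + 3)Y = 1/(s + 6) + (3*s + 7).
Divide through and combine into a single rational function.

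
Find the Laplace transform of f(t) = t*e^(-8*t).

(s + 8)^(-2)

L{e^(-8t)} = 1/(s + 8).
Then apply L{t·g(t)} = -d/ds[G(s)] with G(s) = 1/(s + 8):
differentiating 1 time and applying the sign gives (s + 8)^(-2).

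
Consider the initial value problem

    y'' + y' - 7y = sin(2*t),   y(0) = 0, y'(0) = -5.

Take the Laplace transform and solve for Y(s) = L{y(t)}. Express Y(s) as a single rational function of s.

Y(s) = (-5*s^2 - 18)/(s^4 + s^3 - 3*s^2 + 4*s - 28)

Apply the Laplace transform to the equation.
The derivative rules (L{y''} = s^2 Y - s·y(0) - y'(0) and L{y'} = sY - y(0), with y(0) = 0, y'(0) = -5) turn the left side into (s^2 + s - 7)Y - (-5).
The right side is L{sin(2*t)} = 2/(s^2 + 4).
So (s^2 + s - 7)Y = 2/(s^2 + 4) + (-5).
Solve for Y(s) and write it as one ratio of polynomials.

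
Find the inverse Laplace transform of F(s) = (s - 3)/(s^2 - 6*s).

Rewrite the denominator: s^2 - 6*s = (s - 3)^2 - 9.
The form in (s - 3) signals a first-shifting-theorem factor e^(3t).
Since L{cosh(3t)} = s/(s^2 - 9), the inverse is exp(3*t)*cosh(3*t).

exp(3*t)*cosh(3*t)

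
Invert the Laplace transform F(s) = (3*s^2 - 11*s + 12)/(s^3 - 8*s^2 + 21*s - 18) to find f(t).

Factor the denominator: s^3 - 8*s^2 + 21*s - 18 = (s - 3)^2*(s - 2).
Partial fraction decomposition gives [1/(s - 3)] + [6/(s - 3)^2] + [2/(s - 2)].
Invert each term: 1/(s - 3) ↔ e^(3t); 6/(s - 3)^2 ↔ 6t·e^(3t); 2/(s - 2) ↔ 2e^(2t).

f(t) = 6*t*exp(3*t) + exp(3*t) + 2*exp(2*t)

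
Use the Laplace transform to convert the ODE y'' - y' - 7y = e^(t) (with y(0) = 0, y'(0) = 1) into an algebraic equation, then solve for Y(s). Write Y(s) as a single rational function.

Take the Laplace transform of both sides.
The derivative rules (L{y''} = s^2 Y - s·y(0) - y'(0) and L{y'} = sY - y(0), with y(0) = 0, y'(0) = 1) turn the left side into (s^2 - s - 7)Y - (1).
The right side is L{e^(t)} = 1/(s - 1).
So (s^2 - s - 7)Y = 1/(s - 1) + (1).
Isolate Y and clear denominators.

Y(s) = s/(s^3 - 2*s^2 - 6*s + 7)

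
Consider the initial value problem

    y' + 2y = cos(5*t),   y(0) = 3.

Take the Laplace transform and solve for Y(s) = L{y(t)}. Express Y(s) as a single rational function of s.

Y(s) = (3*s^2 + s + 75)/(s^3 + 2*s^2 + 25*s + 50)

Laplace-transform each side.
The derivative rules (L{y'} = sY - y(0) = sY - 3) turn the left side into (s + 2)Y - (3).
The right side is L{cos(5*t)} = s/(s^2 + 25).
So (s + 2)Y = s/(s^2 + 25) + (3).
Isolate Y and clear denominators.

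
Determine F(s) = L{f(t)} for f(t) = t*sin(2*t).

F(s) = 4*s/(s^2 + 4)^2

L{sin(2t)} = 2/(s^2 + 4).
Then apply L{t·g(t)} = -d/ds[G(s)] with G(s) = 2/(s^2 + 4):
differentiating 1 time and applying the sign gives 4*s/(s^2 + 4)^2.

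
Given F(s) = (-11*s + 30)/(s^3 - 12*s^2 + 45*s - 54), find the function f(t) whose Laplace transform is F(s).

Factor the denominator: s^3 - 12*s^2 + 45*s - 54 = (s - 6)*(s - 3)^2.
Partial fraction decomposition gives [4/(s - 3)] + [(s - 3)^(-2)] + [-4/(s - 6)].
Invert each term: 4/(s - 3) ↔ 4e^(3t); 1/(s - 3)^2 ↔ t·e^(3t); -4/(s - 6) ↔ -4e^(6t).

f(t) = t*exp(3*t) - 4*exp(6*t) + 4*exp(3*t)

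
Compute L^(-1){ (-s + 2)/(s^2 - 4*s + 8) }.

-exp(2*t)*cos(2*t)

Rewrite the denominator: s^2 - 4*s + 8 = (s - 2)^2 + 4.
The form in (s - 2) signals a first-shifting-theorem factor e^(2t).
Since L{cos(2t)} = s/(s^2 + 4), the inverse is e^(2*t)*cos(2*t), scaled by -1.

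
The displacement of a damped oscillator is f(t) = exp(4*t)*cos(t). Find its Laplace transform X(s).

X(s) = (s - 4)/((s - 4)^2 + 1)

L{cos(t)} = s/(s^2 + 1).
By the first shifting theorem, multiplying by e^(4t) replaces s with s - 4.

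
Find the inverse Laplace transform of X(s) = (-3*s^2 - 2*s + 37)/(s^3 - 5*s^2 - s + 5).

Factor the denominator: s^3 - 5*s^2 - s + 5 = (s - 5)*(s - 1)*(s + 1).
Partial fraction decomposition gives [-2/(s - 5)] + [-4/(s - 1)] + [3/(s + 1)].
Invert each term: -2/(s - 5) ↔ -2e^(5t); -4/(s - 1) ↔ -4e^(t); 3/(s + 1) ↔ 3e^(-t).

-2*exp(5*t) - 4*exp(t) + 3*exp(-t)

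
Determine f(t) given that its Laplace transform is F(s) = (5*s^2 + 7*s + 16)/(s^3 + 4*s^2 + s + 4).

Factor the denominator: s^3 + 4*s^2 + s + 4 = (s + 4)*(s^2 + 1).
Partial fraction decomposition gives [4/(s + 4)] + [s/(s^2 + 1)] + [3/(s^2 + 1)].
Invert each term: 4/(s + 4) ↔ 4e^(-4t); 1·s/(s^2 + 1) ↔ cos(t); 3·1/(s^2 + 1) ↔ 3sin(t).

f(t) = 3*sin(t) + cos(t) + 4*exp(-4*t)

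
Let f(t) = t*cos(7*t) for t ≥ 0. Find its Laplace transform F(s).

L{cos(7t)} = s/(s^2 + 49).
Then apply L{t·g(t)} = -d/ds[G(s)] with G(s) = s/(s^2 + 49):
differentiating 1 time and applying the sign gives (s - 7)*(s + 7)/(s^2 + 49)^2.

F(s) = (s - 7)*(s + 7)/(s^2 + 49)^2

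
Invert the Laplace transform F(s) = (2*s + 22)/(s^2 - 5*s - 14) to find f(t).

f(t) = 4*exp(7*t) - 2*exp(-2*t)

Factor the denominator: s^2 - 5*s - 14 = (s - 7)*(s + 2).
Partial fraction decomposition gives [4/(s - 7)] + [-2/(s + 2)].
Invert each term: 4/(s - 7) ↔ 4e^(7t); -2/(s + 2) ↔ -2e^(-2t).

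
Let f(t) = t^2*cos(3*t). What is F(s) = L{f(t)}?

F(s) = 2*s*(s^2 - 27)/(s^2 + 9)^3

L{cos(3t)} = s/(s^2 + 9).
Then apply L{t^2·g(t)} = (-1)^2 d^2/ds^2[G(s)] with G(s) = s/(s^2 + 9):
differentiating 2 times and applying the sign gives 2*s*(s^2 - 27)/(s^2 + 9)^3.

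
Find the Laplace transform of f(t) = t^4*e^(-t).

24/(s + 1)^5

L{t^4} = 4!/s^5 = 24/s^5.
By the first shifting theorem, multiplying by e^(-t) replaces s with s + 1.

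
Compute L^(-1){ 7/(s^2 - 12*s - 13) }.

exp(6*t)*sinh(7*t)

Rewrite the denominator: s^2 - 12*s - 13 = (s - 6)^2 - 49.
The form in (s - 6) signals a first-shifting-theorem factor e^(6t).
Since L{sinh(7t)} = 7/(s^2 - 49), the inverse is e^(6*t)*sinh(7*t).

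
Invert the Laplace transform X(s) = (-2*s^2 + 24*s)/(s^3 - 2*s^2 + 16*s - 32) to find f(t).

f(t) = 2*exp(2*t) + 4*sin(4*t) - 4*cos(4*t)

Factor the denominator: s^3 - 2*s^2 + 16*s - 32 = (s - 2)*(s^2 + 16).
Partial fraction decomposition gives [2/(s - 2)] + [-4*s/(s^2 + 16)] + [16/(s^2 + 16)].
Invert each term: 2/(s - 2) ↔ 2e^(2t); -4·s/(s^2 + 16) ↔ -4cos(4t); 4·4/(s^2 + 16) ↔ 4sin(4t).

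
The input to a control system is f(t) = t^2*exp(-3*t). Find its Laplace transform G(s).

G(s) = 2/(s + 3)^3

L{e^(-3t)} = 1/(s + 3).
Then apply L{t^2·g(t)} = (-1)^2 d^2/ds^2[H(s)] with H(s) = 1/(s + 3):
differentiating 2 times and applying the sign gives 2/(s + 3)^3.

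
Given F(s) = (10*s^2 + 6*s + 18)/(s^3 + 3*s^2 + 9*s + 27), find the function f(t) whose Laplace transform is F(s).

f(t) = -3*sin(3*t) + 5*cos(3*t) + 5*exp(-3*t)

Factor the denominator: s^3 + 3*s^2 + 9*s + 27 = (s + 3)*(s^2 + 9).
Partial fraction decomposition gives [5/(s + 3)] + [5*s/(s^2 + 9)] + [-9/(s^2 + 9)].
Invert each term: 5/(s + 3) ↔ 5e^(-3t); 5·s/(s^2 + 9) ↔ 5cos(3t); -3·3/(s^2 + 9) ↔ -3sin(3t).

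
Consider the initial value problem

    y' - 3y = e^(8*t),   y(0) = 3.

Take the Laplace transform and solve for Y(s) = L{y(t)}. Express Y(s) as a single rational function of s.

Y(s) = (3*s - 23)/(s^2 - 11*s + 24)

Apply the Laplace transform to the equation.
Using L{y'} = sY - y(0) = sY - 3, the left side becomes (s - 3)Y - (3).
The right side is L{e^(8*t)} = 1/(s - 8).
So (s - 3)Y = 1/(s - 8) + (3).
Isolate Y and clear denominators.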